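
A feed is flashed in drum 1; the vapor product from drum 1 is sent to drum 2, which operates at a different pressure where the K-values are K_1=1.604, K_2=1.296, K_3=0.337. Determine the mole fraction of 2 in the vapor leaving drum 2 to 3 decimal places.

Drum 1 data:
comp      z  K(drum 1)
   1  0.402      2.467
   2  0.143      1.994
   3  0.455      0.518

y_2 (drum 2) = 0.195

Drum 1:
Let ψ₁ = V/F and solve Σ zᵢ(Kᵢ−1)/(1+ψ₁(Kᵢ−1)) = 0.
Check two-phase: ΣzᵢKᵢ = 1.513 > 1 and Σzᵢ/Kᵢ = 1.113 > 1, so g(0) = 0.513 > 0 and g(1) = -0.113 < 0.
Iterate (Newton) starting at ψ₁ = 0.5:
  ψ₁ = 0.500: g = 0.1462, g' = -0.534 → ψ₁ = 0.774
  ψ₁ = 0.774: g = 0.0069, g' = -0.504 → ψ₁ = 0.787
Converged at ψ₁ = 0.787.
Drum-1 compositions:
  1: x = 0.187, y = 0.460
  2: x = 0.080, y = 0.160
  3: x = 0.733, y = 0.380
Drum-2 feed = drum-1 vapor: z₂ = (0.4602, 0.1600, 0.3798).
Drum 2:
Newton iteration, ψ₂⁰ = 0.5:
  ψ₂ = 0.500: g = -0.1219, g' = -0.483 → ψ₂ = 0.248
  ψ₂ = 0.248: g = -0.0154, g' = -0.378 → ψ₂ = 0.207
Converged at ψ₂ = 0.207.
  1: x = 0.409, y = 0.656
  2: x = 0.151, y = 0.195
  3: x = 0.440, y = 0.148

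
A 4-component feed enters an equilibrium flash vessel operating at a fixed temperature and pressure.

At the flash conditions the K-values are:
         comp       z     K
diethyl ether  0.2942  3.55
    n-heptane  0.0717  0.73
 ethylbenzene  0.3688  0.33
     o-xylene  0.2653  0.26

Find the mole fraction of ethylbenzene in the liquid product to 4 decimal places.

Material balance + equilibrium reduce to Σ zᵢ(Kᵢ−1)/(1+ψ(Kᵢ−1)) = 0.
Check two-phase: ΣzᵢKᵢ = 1.2874 > 1 and Σzᵢ/Kᵢ = 2.3191 > 1, so g(0) = 0.2874 > 0 and g(1) = -1.3191 < 0.
Newton iteration, ψ⁰ = 0.44:
  ψ = 0.4400: g = -0.30993, g' = -1.0839 → ψ = 0.1541
  ψ = 0.1541: g = 0.02129, g' = -1.3827 → ψ = 0.1695
  ψ = 0.1695: g = 0.00034, g' = -1.3391 → ψ = 0.1697
Converged at ψ = 0.1697.
Compositions from xᵢ = zᵢ/(1+ψ(Kᵢ−1)), yᵢ = Kᵢxᵢ:
  diethyl ether: x = 0.2053, y = 0.7289
  n-heptane: x = 0.0751, y = 0.0549
  ethylbenzene: x = 0.4161, y = 0.1373
  o-xylene: x = 0.3034, y = 0.0789

x_ethylbenzene = 0.4161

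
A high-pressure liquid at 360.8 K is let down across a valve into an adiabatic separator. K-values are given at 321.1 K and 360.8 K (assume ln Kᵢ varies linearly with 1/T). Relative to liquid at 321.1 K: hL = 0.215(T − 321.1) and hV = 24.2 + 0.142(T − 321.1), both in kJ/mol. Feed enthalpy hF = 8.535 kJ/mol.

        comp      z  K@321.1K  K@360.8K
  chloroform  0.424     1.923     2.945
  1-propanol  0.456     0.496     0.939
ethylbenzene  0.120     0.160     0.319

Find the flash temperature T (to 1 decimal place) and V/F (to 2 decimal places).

T = 328.7 K, V/F = 0.29

Adiabatic flash: solve Rachford–Rice at each trial T, then check hF = ψ·hV(T) + (1−ψ)·hL(T).
  T = 321.1 K: K = (1.923, 0.496, 0.160), RR gives ψ = 0.112, H_out = 2.703 kJ/mol
  T = 360.8 K: K = (2.945, 0.939, 0.319), RR gives ψ = 0.992, H_out = 29.668 kJ/mol
  T = 341.0 K: K = (2.411, 0.696, 0.231), RR gives ψ = 0.569, H_out = 17.217 kJ/mol
  T = 331.1 K: K = (2.162, 0.591, 0.193), RR gives ψ = 0.346, H_out = 10.262 kJ/mol
  T = 326.1 K: K = (2.041, 0.542, 0.176), RR gives ψ = 0.231, H_out = 6.587 kJ/mol
  T = 328.6 K: K = (2.101, 0.566, 0.185), RR gives ψ = 0.289, H_out = 8.444 kJ/mol
  T = 329.9 K: K = (2.132, 0.579, 0.189), RR gives ψ = 0.318, H_out = 9.394 kJ/mol
Linear interpolation between T = 328.6 (H_out = 8.444) and T = 329.9 (H_out = 9.394) on hF = 8.535 gives T ≈ 328.7 K, at which ψ = 0.29.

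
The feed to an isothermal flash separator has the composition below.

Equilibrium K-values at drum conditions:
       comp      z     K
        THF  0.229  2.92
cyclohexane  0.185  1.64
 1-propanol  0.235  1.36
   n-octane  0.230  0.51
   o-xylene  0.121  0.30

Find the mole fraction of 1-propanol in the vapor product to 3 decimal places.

y_1-propanol = 0.255

Rachford–Rice: g(ψ) = Σ zᵢ(Kᵢ−1)/(1+ψ(Kᵢ−1)) = 0.
Feasibility: ΣzᵢKᵢ = 1.445, Σzᵢ/Kᵢ = 1.218 — both > 1, two phases present.
Newton–Raphson from ψ = 0.58:
  ψ = 0.580: g = 0.0643, g' = -0.526 → ψ = 0.702
  ψ = 0.702: g = -0.0020, g' = -0.566 → ψ = 0.699
Converged at ψ = 0.699.
Compositions from xᵢ = zᵢ/(1+ψ(Kᵢ−1)), yᵢ = Kᵢxᵢ:
  THF: x = 0.098, y = 0.286
  cyclohexane: x = 0.128, y = 0.210
  1-propanol: x = 0.188, y = 0.255
  n-octane: x = 0.350, y = 0.178
  o-xylene: x = 0.237, y = 0.071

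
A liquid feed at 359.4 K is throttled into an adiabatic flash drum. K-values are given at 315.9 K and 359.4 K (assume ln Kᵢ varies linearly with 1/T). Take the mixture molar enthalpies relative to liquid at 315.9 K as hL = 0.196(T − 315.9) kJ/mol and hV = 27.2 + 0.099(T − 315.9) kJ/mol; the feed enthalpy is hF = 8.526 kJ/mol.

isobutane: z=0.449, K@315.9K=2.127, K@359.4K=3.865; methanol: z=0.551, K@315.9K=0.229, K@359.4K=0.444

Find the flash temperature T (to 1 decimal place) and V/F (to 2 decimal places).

Adiabatic flash: solve Rachford–Rice at each trial T, then check hF = ψ·hV(T) + (1−ψ)·hL(T).
  T = 315.9 K: K = (2.127, 0.229), RR gives ψ = 0.093, H_out = 2.542 kJ/mol
  T = 359.4 K: K = (3.865, 0.444), RR gives ψ = 0.615, H_out = 22.664 kJ/mol
  T = 337.6 K: K = (2.921, 0.325), RR gives ψ = 0.379, H_out = 13.760 kJ/mol
  T = 326.8 K: K = (2.508, 0.275), RR gives ψ = 0.254, H_out = 8.768 kJ/mol
  T = 321.4 K: K = (2.314, 0.251), RR gives ψ = 0.181, H_out = 5.895 kJ/mol
  T = 324.1 K: K = (2.410, 0.263), RR gives ψ = 0.218, H_out = 7.374 kJ/mol
  T = 325.5 K: K = (2.460, 0.269), RR gives ψ = 0.237, H_out = 8.106 kJ/mol
Linear interpolation between T = 325.5 (H_out = 8.106) and T = 326.8 (H_out = 8.768) on hF = 8.526 gives T ≈ 326.3 K, at which ψ = 0.25.

T = 326.3 K, V/F = 0.25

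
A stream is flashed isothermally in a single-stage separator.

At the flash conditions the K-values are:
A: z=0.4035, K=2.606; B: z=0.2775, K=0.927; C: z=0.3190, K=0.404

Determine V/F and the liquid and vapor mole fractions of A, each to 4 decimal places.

V/F = 0.6235, x_A = 0.2016, y_A = 0.5254

Material balance + equilibrium reduce to Σ zᵢ(Kᵢ−1)/(1+V/F(Kᵢ−1)) = 0.
Check two-phase: ΣzᵢKᵢ = 1.4376 > 1 and Σzᵢ/Kᵢ = 1.2438 > 1, so g(0) = 0.4376 > 0 and g(1) = -0.2438 < 0.
Iterate (Newton) starting at V/F = 0.5:
  V/F = 0.5000: g = 0.06756, g' = -0.5517 → V/F = 0.6225
  V/F = 0.6225: g = 0.00059, g' = -0.5483 → V/F = 0.6235
Converged at V/F = 0.6235.
Compositions from xᵢ = zᵢ/(1+V/F(Kᵢ−1)), yᵢ = Kᵢxᵢ:
  A: x = 0.2016, y = 0.5254
  B: x = 0.2907, y = 0.2695
  C: x = 0.5077, y = 0.2051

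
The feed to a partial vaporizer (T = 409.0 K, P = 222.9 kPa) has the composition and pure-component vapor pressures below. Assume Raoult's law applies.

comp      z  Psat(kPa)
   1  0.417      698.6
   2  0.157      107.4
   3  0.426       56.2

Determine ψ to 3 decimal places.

Raoult's law: Kᵢ = Pᵢˢᵃᵗ/P = Pᵢˢᵃᵗ/222.9.
  K_1 = 698.6/222.9 = 3.13414, K_2 = 107.4/222.9 = 0.48183, K_3 = 56.2/222.9 = 0.25213
Let ψ = V/F and solve Σ zᵢ(Kᵢ−1)/(1+ψ(Kᵢ−1)) = 0.
Check two-phase: ΣzᵢKᵢ = 1.490 > 1 and Σzᵢ/Kᵢ = 2.148 > 1, so g(0) = 0.490 > 0 and g(1) = -1.148 < 0.
Iterate (Newton) starting at ψ = 0.6:
  ψ = 0.600: g = -0.3057, g' = -1.238 → ψ = 0.353
  ψ = 0.353: g = -0.0249, g' = -1.121 → ψ = 0.331
Converged at ψ = 0.331.

ψ = 0.331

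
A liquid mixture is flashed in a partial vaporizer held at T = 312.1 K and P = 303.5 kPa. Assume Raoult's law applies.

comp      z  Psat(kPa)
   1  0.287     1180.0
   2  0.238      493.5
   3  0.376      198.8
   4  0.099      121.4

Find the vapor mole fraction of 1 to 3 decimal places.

y_1 = 0.306

Raoult's law: Kᵢ = Pᵢˢᵃᵗ/P = Pᵢˢᵃᵗ/303.5.
  K_1 = 1180.0/303.5 = 3.88797, K_2 = 493.5/303.5 = 1.62603, K_3 = 198.8/303.5 = 0.65502, K_4 = 121.4/303.5 = 0.40000
Rachford–Rice: g(β) = Σ zᵢ(Kᵢ−1)/(1+β(Kᵢ−1)) = 0.
Feasibility: ΣzᵢKᵢ = 1.789, Σzᵢ/Kᵢ = 1.042 — both > 1, two phases present.
Newton iteration, β⁰ = 0.33:
  β = 0.330: g = 0.3274, g' = -0.804 → β = 0.737
  β = 0.737: g = 0.0864, g' = -0.483 → β = 0.916
  β = 0.916: g = 0.0006, g' = -0.489 → β = 0.917
Converged at β = 0.917.
Compositions from xᵢ = zᵢ/(1+β(Kᵢ−1)), yᵢ = Kᵢxᵢ:
  1: x = 0.079, y = 0.306
  2: x = 0.151, y = 0.246
  3: x = 0.550, y = 0.360
  4: x = 0.220, y = 0.088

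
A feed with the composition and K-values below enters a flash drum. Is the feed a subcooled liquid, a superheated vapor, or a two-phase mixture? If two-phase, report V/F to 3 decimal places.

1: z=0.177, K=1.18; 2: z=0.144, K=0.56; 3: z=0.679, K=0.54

subcooled liquid

ΣzᵢKᵢ = 0.656; Σzᵢ/Kᵢ = 1.665.
Since ΣzᵢKᵢ < 1 the mixture is below its bubble point — single liquid phase.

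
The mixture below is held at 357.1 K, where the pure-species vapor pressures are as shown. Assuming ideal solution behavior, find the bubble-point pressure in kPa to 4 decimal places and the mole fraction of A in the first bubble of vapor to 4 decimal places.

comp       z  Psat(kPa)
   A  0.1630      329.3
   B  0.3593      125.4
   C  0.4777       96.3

Pbub = 144.7346 kPa, y_A = 0.3709

At the bubble point ψ → 0, so ΣzᵢKᵢ = 1 with Kᵢ = Pᵢˢᵃᵗ/P ⇒ P = ΣzᵢPᵢˢᵃᵗ.
P = 0.1630·329.3 + 0.3593·125.4 + 0.4777·96.3 = 144.7346 kPa
yᵢ = zᵢPᵢˢᵃᵗ/P ⇒ y_A = 0.1630·329.3/144.7346 = 0.3709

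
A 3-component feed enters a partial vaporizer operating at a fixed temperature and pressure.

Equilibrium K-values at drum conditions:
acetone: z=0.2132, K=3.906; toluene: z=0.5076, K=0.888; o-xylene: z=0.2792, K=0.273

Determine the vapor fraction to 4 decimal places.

ψ = 0.3167

Rachford–Rice: g(ψ) = Σ zᵢ(Kᵢ−1)/(1+ψ(Kᵢ−1)) = 0.
Feasibility: ΣzᵢKᵢ = 1.3597, Σzᵢ/Kᵢ = 1.6489 — both > 1, two phases present.
Newton–Raphson from ψ = 0.53:
  ψ = 0.5300: g = -0.14675, g' = -0.6768 → ψ = 0.3132
  ψ = 0.3132: g = 0.00264, g' = -0.7477 → ψ = 0.3167
Converged at ψ = 0.3167.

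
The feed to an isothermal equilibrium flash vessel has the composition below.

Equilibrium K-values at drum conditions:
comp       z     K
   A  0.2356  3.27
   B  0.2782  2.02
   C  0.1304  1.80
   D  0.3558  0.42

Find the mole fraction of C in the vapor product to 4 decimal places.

y_C = 0.1407

Rachford–Rice: g(ψ) = Σ zᵢ(Kᵢ−1)/(1+ψ(Kᵢ−1)) = 0.
Check two-phase: ΣzᵢKᵢ = 1.7165 > 1 and Σzᵢ/Kᵢ = 1.1294 > 1, so g(0) = 0.7165 > 0 and g(1) = -0.1294 < 0.
Iterate (Newton) starting at ψ = 0.57:
  ψ = 0.5700: g = 0.17595, g' = -0.6529 → ψ = 0.8395
  ψ = 0.8395: g = -0.00285, g' = -0.7123 → ψ = 0.8355
Converged at ψ = 0.8355.
Compositions from xᵢ = zᵢ/(1+ψ(Kᵢ−1)), yᵢ = Kᵢxᵢ:
  A: x = 0.0813, y = 0.2660
  B: x = 0.1502, y = 0.3034
  C: x = 0.0782, y = 0.1407
  D: x = 0.6903, y = 0.2899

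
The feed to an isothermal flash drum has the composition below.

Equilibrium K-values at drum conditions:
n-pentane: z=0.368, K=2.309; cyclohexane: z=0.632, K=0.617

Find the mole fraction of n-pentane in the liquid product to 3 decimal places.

x_n-pentane = 0.226

Material balance + equilibrium reduce to Σ zᵢ(Kᵢ−1)/(1+ψ(Kᵢ−1)) = 0.
g(0) = ΣzᵢKᵢ − 1 = 0.240 and g(1) = 1 − Σzᵢ/Kᵢ = -0.184, so a root lies in (0, 1).
Binary case is linear: z₁(K₁−1)(1+ψ(K₂−1)) + z₂(K₂−1)(1+ψ(K₁−1)) = 0
⇒ ψ = [z₁(K₁−1)+z₂(K₂−1)] / [−(K₁−1)(K₂−1)] = 0.2397/0.5013 = 0.478
Compositions from xᵢ = zᵢ/(1+ψ(Kᵢ−1)), yᵢ = Kᵢxᵢ:
  n-pentane: x = 0.226, y = 0.523
  cyclohexane: x = 0.774, y = 0.477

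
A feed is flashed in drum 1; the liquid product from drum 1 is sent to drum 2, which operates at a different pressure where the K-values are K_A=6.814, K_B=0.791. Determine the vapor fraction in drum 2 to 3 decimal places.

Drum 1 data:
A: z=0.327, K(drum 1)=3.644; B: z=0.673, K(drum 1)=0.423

Drum 1:
Binary case is linear: z₁(K₁−1)(1+ψ₁(K₂−1)) + z₂(K₂−1)(1+ψ₁(K₁−1)) = 0
⇒ ψ₁ = [z₁(K₁−1)+z₂(K₂−1)] / [−(K₁−1)(K₂−1)] = 0.4763/1.5256 = 0.312
Drum-1 compositions:
  A: x = 0.179, y = 0.653
  B: x = 0.821, y = 0.347
Drum-2 feed = drum-1 liquid: z₂ = (0.1791, 0.8209).
Drum 2:
Let ψ₂ = V/F and solve Σ zᵢ(Kᵢ−1)/(1+ψ₂(Kᵢ−1)) = 0.
g(0) = ΣzᵢKᵢ − 1 = 0.870 and g(1) = 1 − Σzᵢ/Kᵢ = -0.064, so a root lies in (0, 1).
Binary case is linear: z₁(K₁−1)(1+ψ₂(K₂−1)) + z₂(K₂−1)(1+ψ₂(K₁−1)) = 0
⇒ ψ₂ = [z₁(K₁−1)+z₂(K₂−1)] / [−(K₁−1)(K₂−1)] = 0.8699/1.2151 = 0.716
  A: x = 0.035, y = 0.236
  B: x = 0.965, y = 0.764

V/F (drum 2) = 0.716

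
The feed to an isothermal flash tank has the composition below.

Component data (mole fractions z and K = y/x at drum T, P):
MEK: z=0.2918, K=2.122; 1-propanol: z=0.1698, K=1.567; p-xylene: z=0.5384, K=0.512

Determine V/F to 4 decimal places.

Newton iteration, V/F⁰ = 0.5:
  V/F = 0.5000: g = -0.06279, g' = -0.4082 → V/F = 0.3462
  V/F = 0.3462: g = 0.00014, g' = -0.4143 → V/F = 0.3465
Converged at V/F = 0.3465.

V/F = 0.3465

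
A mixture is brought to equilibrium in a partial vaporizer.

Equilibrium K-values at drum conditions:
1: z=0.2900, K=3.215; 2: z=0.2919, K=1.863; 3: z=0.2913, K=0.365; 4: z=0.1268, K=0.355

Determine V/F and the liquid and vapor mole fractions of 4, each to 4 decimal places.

V/F = 0.6118, x_4 = 0.2095, y_4 = 0.0744

Newton–Raphson from V/F = 0.5:
  V/F = 0.5000: g = 0.08902, g' = -0.7935 → V/F = 0.6122
  V/F = 0.6122: g = -0.00029, g' = -0.8078 → V/F = 0.6118
Converged at V/F = 0.6118.
Compositions from xᵢ = zᵢ/(1+V/F(Kᵢ−1)), yᵢ = Kᵢxᵢ:
  1: x = 0.1231, y = 0.3959
  2: x = 0.1910, y = 0.3559
  3: x = 0.4764, y = 0.1739
  4: x = 0.2095, y = 0.0744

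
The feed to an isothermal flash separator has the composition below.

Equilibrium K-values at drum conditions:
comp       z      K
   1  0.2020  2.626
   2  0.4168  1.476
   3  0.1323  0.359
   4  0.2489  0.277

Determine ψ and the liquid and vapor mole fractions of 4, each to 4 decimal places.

Rachford–Rice: g(ψ) = Σ zᵢ(Kᵢ−1)/(1+ψ(Kᵢ−1)) = 0.
Feasibility: ΣzᵢKᵢ = 1.2621, Σzᵢ/Kᵢ = 1.6264 — both > 1, two phases present.
Newton iteration, ψ⁰ = 0.59:
  ψ = 0.5900: g = -0.12767, g' = -0.7329 → ψ = 0.4158
  ψ = 0.4158: g = -0.01135, g' = -0.6230 → ψ = 0.3976
  ψ = 0.3976: g = -0.00005, g' = -0.6179 → ψ = 0.3975
Converged at ψ = 0.3975.
Compositions from xᵢ = zᵢ/(1+ψ(Kᵢ−1)), yᵢ = Kᵢxᵢ:
  1: x = 0.1227, y = 0.3222
  2: x = 0.3505, y = 0.5173
  3: x = 0.1775, y = 0.0637
  4: x = 0.3493, y = 0.0968

ψ = 0.3975, x_4 = 0.3493, y_4 = 0.0968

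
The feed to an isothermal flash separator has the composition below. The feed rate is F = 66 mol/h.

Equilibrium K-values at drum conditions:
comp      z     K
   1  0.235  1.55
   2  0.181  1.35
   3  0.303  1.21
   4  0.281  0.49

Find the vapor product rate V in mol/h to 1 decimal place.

Let ψ = V/F and solve Σ zᵢ(Kᵢ−1)/(1+ψ(Kᵢ−1)) = 0.
g(0) = ΣzᵢKᵢ − 1 = 0.113 and g(1) = 1 − Σzᵢ/Kᵢ = -0.110, so a root lies in (0, 1).
Newton iteration, ψ⁰ = 0.5:
  ψ = 0.500: g = 0.0205, g' = -0.202 → ψ = 0.601
  ψ = 0.601: g = -0.0007, g' = -0.218 → ψ = 0.598
Converged at ψ = 0.598.
Then V = ψ·F = 0.5979·66 = 39.5 mol/h and L = F − V = 26.5 mol/h.

V = 39.5 mol/h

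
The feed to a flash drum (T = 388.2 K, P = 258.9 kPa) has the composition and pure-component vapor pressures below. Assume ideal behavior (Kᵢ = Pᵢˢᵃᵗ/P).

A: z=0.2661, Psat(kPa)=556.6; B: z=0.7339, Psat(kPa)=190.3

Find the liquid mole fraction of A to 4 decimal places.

Raoult's law: Kᵢ = Pᵢˢᵃᵗ/P = Pᵢˢᵃᵗ/258.9.
  K_A = 556.6/258.9 = 2.149865, K_B = 190.3/258.9 = 0.735033
Material balance + equilibrium reduce to Σ zᵢ(Kᵢ−1)/(1+ψ(Kᵢ−1)) = 0.
Check two-phase: ΣzᵢKᵢ = 1.1115 > 1 and Σzᵢ/Kᵢ = 1.1222 > 1, so g(0) = 0.1115 > 0 and g(1) = -0.1222 < 0.
Iterate (Newton) starting at ψ = 0.5:
  ψ = 0.5000: g = -0.02988, g' = -0.2103 → ψ = 0.3579
  ψ = 0.3579: g = 0.00193, g' = -0.2395 → ψ = 0.3660
Converged at ψ = 0.3660.
Compositions from xᵢ = zᵢ/(1+ψ(Kᵢ−1)), yᵢ = Kᵢxᵢ:
  A: x = 0.1873, y = 0.4026
  B: x = 0.8127, y = 0.5974

x_A = 0.1873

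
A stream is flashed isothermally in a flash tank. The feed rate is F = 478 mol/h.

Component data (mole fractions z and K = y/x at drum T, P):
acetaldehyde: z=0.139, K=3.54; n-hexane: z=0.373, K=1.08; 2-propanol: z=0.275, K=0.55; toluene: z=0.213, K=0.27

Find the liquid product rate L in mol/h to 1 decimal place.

L = 421.4 mol/h

Rachford–Rice: g(β) = Σ zᵢ(Kᵢ−1)/(1+β(Kᵢ−1)) = 0.
g(0) = ΣzᵢKᵢ − 1 = 0.104 and g(1) = 1 − Σzᵢ/Kᵢ = -0.674, so a root lies in (0, 1).
Iterate (Newton) starting at β = 0.5:
  β = 0.500: g = -0.2203, g' = -0.550 → β = 0.100
  β = 0.100: g = 0.0140, g' = -0.766 → β = 0.118
  β = 0.118: g = 0.0003, g' = -0.731 → β = 0.119
Converged at β = 0.119.
Then V = β·F = 0.1185·478 = 56.6 mol/h and L = F − V = 421.4 mol/h.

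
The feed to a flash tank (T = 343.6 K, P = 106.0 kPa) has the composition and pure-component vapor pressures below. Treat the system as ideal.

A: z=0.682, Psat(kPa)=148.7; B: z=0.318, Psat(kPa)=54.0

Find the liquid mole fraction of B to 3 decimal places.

x_B = 0.451

Raoult's law: Kᵢ = Pᵢˢᵃᵗ/P = Pᵢˢᵃᵗ/106.0.
  K_A = 148.7/106.0 = 1.40283, K_B = 54.0/106.0 = 0.50943
Binary case is linear: z₁(K₁−1)(1+ψ(K₂−1)) + z₂(K₂−1)(1+ψ(K₁−1)) = 0
⇒ ψ = [z₁(K₁−1)+z₂(K₂−1)] / [−(K₁−1)(K₂−1)] = 0.1187/0.1976 = 0.601
Compositions from xᵢ = zᵢ/(1+ψ(Kᵢ−1)), yᵢ = Kᵢxᵢ:
  A: x = 0.549, y = 0.770
  B: x = 0.451, y = 0.230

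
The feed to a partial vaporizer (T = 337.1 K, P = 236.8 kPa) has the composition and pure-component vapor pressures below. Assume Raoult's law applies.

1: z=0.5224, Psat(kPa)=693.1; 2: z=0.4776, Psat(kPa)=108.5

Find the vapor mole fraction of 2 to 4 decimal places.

Raoult's law: Kᵢ = Pᵢˢᵃᵗ/P = Pᵢˢᵃᵗ/236.8.
  K_1 = 693.1/236.8 = 2.926943, K_2 = 108.5/236.8 = 0.458193
Material balance + equilibrium reduce to Σ zᵢ(Kᵢ−1)/(1+V/F(Kᵢ−1)) = 0.
Check two-phase: ΣzᵢKᵢ = 1.7479 > 1 and Σzᵢ/Kᵢ = 1.2208 > 1, so g(0) = 0.7479 > 0 and g(1) = -0.2208 < 0.
Binary case is linear: z₁(K₁−1)(1+V/F(K₂−1)) + z₂(K₂−1)(1+V/F(K₁−1)) = 0
⇒ V/F = [z₁(K₁−1)+z₂(K₂−1)] / [−(K₁−1)(K₂−1)] = 0.74787/1.04403 = 0.7163
Compositions from xᵢ = zᵢ/(1+V/F(Kᵢ−1)), yᵢ = Kᵢxᵢ:
  1: x = 0.2195, y = 0.6424
  2: x = 0.7805, y = 0.3576

y_2 = 0.3576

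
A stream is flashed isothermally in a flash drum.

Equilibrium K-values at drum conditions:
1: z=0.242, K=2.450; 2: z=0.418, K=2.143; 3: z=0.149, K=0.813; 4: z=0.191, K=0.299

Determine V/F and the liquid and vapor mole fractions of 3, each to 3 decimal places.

Newton iteration, V/F⁰ = 0.32:
  V/F = 0.320: g = 0.3873, g' = -0.692 → V/F = 0.880
  V/F = 0.880: g = 0.0099, g' = -0.880 → V/F = 0.891
Converged at V/F = 0.891.
Compositions from xᵢ = zᵢ/(1+V/F(Kᵢ−1)), yᵢ = Kᵢxᵢ:
  1: x = 0.106, y = 0.259
  2: x = 0.207, y = 0.444
  3: x = 0.179, y = 0.145
  4: x = 0.508, y = 0.152

V/F = 0.891, x_3 = 0.179, y_3 = 0.145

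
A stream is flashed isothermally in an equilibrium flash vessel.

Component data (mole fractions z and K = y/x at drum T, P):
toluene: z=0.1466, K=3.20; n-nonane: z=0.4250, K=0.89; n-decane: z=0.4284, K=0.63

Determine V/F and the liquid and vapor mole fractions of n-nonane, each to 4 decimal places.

Material balance + equilibrium reduce to Σ zᵢ(Kᵢ−1)/(1+V/F(Kᵢ−1)) = 0.
Check two-phase: ΣzᵢKᵢ = 1.1173 > 1 and Σzᵢ/Kᵢ = 1.2033 > 1, so g(0) = 0.1173 > 0 and g(1) = -0.2033 < 0.
Newton iteration, V/F⁰ = 0.33:
  V/F = 0.3300: g = -0.04220, g' = -0.3198 → V/F = 0.1980
  V/F = 0.1980: g = 0.00582, g' = -0.4179 → V/F = 0.2119
  V/F = 0.2119: g = 0.00009, g' = -0.4045 → V/F = 0.2122
Converged at V/F = 0.2122.
Compositions from xᵢ = zᵢ/(1+V/F(Kᵢ−1)), yᵢ = Kᵢxᵢ:
  toluene: x = 0.0999, y = 0.3198
  n-nonane: x = 0.4352, y = 0.3873
  n-decane: x = 0.4649, y = 0.2929

V/F = 0.2122, x_n-nonane = 0.4352, y_n-nonane = 0.3873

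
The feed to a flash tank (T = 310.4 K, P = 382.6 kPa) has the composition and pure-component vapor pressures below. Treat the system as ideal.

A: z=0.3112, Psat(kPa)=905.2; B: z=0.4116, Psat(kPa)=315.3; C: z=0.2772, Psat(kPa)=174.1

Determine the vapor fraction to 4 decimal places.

Raoult's law: Kᵢ = Pᵢˢᵃᵗ/P = Pᵢˢᵃᵗ/382.6.
  K_A = 905.2/382.6 = 2.365917, K_B = 315.3/382.6 = 0.824098, K_C = 174.1/382.6 = 0.455044
Let ψ = V/F and solve Σ zᵢ(Kᵢ−1)/(1+ψ(Kᵢ−1)) = 0.
Check two-phase: ΣzᵢKᵢ = 1.2016 > 1 and Σzᵢ/Kᵢ = 1.2402 > 1, so g(0) = 0.2016 > 0 and g(1) = -0.2402 < 0.
Newton–Raphson from ψ = 0.34:
  ψ = 0.3400: g = 0.02785, g' = -0.4092 → ψ = 0.4081
  ψ = 0.4081: g = 0.00068, g' = -0.3903 → ψ = 0.4098
Converged at ψ = 0.4098.

ψ = 0.4098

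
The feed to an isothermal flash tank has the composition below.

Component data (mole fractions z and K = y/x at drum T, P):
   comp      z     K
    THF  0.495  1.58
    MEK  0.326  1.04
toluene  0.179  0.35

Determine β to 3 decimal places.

β = 0.710

Newton iteration, β⁰ = 0.42:
  β = 0.420: g = 0.0836, g' = -0.251 → β = 0.753
  β = 0.753: g = -0.0154, g' = -0.371 → β = 0.712
  β = 0.712: g = -0.0005, g' = -0.346 → β = 0.710
Converged at β = 0.710.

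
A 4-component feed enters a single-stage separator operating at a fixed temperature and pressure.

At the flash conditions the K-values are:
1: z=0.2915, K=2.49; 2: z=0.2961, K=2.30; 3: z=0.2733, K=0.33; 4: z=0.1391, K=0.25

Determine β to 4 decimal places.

Material balance + equilibrium reduce to Σ zᵢ(Kᵢ−1)/(1+β(Kᵢ−1)) = 0.
g(0) = ΣzᵢKᵢ − 1 = 0.5318 and g(1) = 1 − Σzᵢ/Kᵢ = -0.6304, so a root lies in (0, 1).
Iterate (Newton) starting at β = 0.31:
  β = 0.3100: g = 0.20442, g' = -0.8853 → β = 0.5409
  β = 0.5409: g = 0.00378, g' = -0.8942 → β = 0.5451
Converged at β = 0.5451.

β = 0.5451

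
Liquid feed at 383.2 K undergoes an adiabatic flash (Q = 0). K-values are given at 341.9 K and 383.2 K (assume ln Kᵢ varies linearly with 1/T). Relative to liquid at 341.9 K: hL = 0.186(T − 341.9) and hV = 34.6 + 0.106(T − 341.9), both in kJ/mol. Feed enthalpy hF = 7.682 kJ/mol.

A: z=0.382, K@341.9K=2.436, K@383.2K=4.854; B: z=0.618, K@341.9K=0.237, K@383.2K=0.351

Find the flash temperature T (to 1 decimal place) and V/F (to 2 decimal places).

T = 350.4 K, V/F = 0.18

Adiabatic flash: solve Rachford–Rice at each trial T, then check hF = ψ·hV(T) + (1−ψ)·hL(T).
  T = 341.9 K: K = (2.436, 0.237), RR gives ψ = 0.070, H_out = 2.432 kJ/mol
  T = 383.2 K: K = (4.854, 0.351), RR gives ψ = 0.428, H_out = 21.084 kJ/mol
  T = 362.5 K: K = (3.504, 0.292), RR gives ψ = 0.292, H_out = 13.466 kJ/mol
  T = 352.2 K: K = (2.937, 0.264), RR gives ψ = 0.200, H_out = 8.662 kJ/mol
  T = 347.0 K: K = (2.676, 0.250), RR gives ψ = 0.141, H_out = 5.758 kJ/mol
  T = 349.6 K: K = (2.805, 0.257), RR gives ψ = 0.172, H_out = 7.262 kJ/mol
  T = 350.9 K: K = (2.870, 0.260), RR gives ψ = 0.186, H_out = 7.974 kJ/mol
Linear interpolation between T = 349.6 (H_out = 7.262) and T = 350.9 (H_out = 7.974) on hF = 7.682 gives T ≈ 350.4 K, at which ψ = 0.18.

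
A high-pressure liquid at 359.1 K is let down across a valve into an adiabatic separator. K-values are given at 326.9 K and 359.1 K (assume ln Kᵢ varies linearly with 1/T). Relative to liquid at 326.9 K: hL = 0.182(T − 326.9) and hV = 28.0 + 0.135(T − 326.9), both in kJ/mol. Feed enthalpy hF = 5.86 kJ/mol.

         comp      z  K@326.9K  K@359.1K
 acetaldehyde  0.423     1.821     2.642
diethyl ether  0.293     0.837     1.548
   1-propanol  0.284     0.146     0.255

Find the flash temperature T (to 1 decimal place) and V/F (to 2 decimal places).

T = 329.7 K, V/F = 0.19

Adiabatic flash: solve Rachford–Rice at each trial T, then check hF = ψ·hV(T) + (1−ψ)·hL(T).
  T = 326.9 K: K = (1.821, 0.837, 0.146), RR gives ψ = 0.114, H_out = 3.203 kJ/mol
  T = 359.1 K: K = (2.642, 1.548, 0.255), RR gives ψ = 0.697, H_out = 24.320 kJ/mol
  T = 343.0 K: K = (2.213, 1.155, 0.195), RR gives ψ = 0.472, H_out = 15.795 kJ/mol
  T = 334.9 K: K = (2.011, 0.986, 0.169), RR gives ψ = 0.316, H_out = 10.189 kJ/mol
  T = 330.9 K: K = (1.915, 0.909, 0.157), RR gives ψ = 0.222, H_out = 6.909 kJ/mol
  T = 328.9 K: K = (1.868, 0.873, 0.152), RR gives ψ = 0.170, H_out = 5.114 kJ/mol
Linear interpolation between T = 328.9 (H_out = 5.114) and T = 330.9 (H_out = 6.909) on hF = 5.86 gives T ≈ 329.7 K, at which ψ = 0.19.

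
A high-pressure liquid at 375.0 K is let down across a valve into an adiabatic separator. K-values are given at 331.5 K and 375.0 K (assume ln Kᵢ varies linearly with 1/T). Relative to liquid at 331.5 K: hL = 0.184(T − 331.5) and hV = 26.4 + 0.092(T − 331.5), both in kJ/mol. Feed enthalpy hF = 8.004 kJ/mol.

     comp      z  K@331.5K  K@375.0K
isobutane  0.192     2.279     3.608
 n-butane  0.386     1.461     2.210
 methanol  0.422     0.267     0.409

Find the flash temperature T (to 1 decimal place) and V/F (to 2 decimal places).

Adiabatic flash: solve Rachford–Rice at each trial T, then check hF = ψ·hV(T) + (1−ψ)·hL(T).
  T = 331.5 K: K = (2.279, 1.461, 0.267), RR gives ψ = 0.193, H_out = 5.098 kJ/mol
  T = 375.0 K: K = (3.608, 2.210, 0.409), RR gives ψ = 0.706, H_out = 23.821 kJ/mol
  T = 353.2 K: K = (2.907, 1.819, 0.335), RR gives ψ = 0.488, H_out = 15.894 kJ/mol
  T = 342.4 K: K = (2.585, 1.637, 0.300), RR gives ψ = 0.358, H_out = 11.107 kJ/mol
  T = 336.9 K: K = (2.428, 1.547, 0.283), RR gives ψ = 0.281, H_out = 8.269 kJ/mol
  T = 334.2 K: K = (2.353, 1.504, 0.275), RR gives ψ = 0.239, H_out = 6.739 kJ/mol
  T = 335.5 K: K = (2.389, 1.524, 0.279), RR gives ψ = 0.259, H_out = 7.488 kJ/mol
Linear interpolation between T = 335.5 (H_out = 7.488) and T = 336.9 (H_out = 8.269) on hF = 8.004 gives T ≈ 336.4 K, at which ψ = 0.27.

T = 336.4 K, V/F = 0.27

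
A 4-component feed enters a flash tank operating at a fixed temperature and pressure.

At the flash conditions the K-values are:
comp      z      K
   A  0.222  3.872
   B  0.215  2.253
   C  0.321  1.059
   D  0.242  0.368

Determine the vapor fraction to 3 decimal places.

Material balance + equilibrium reduce to Σ zᵢ(Kᵢ−1)/(1+ψ(Kᵢ−1)) = 0.
g(0) = ΣzᵢKᵢ − 1 = 0.773 and g(1) = 1 − Σzᵢ/Kᵢ = -0.113, so a root lies in (0, 1).
Newton iteration, ψ⁰ = 0.5:
  ψ = 0.500: g = 0.2222, g' = -0.644 → ψ = 0.845
  ψ = 0.845: g = 0.0067, g' = -0.682 → ψ = 0.855
Converged at ψ = 0.855.

ψ = 0.855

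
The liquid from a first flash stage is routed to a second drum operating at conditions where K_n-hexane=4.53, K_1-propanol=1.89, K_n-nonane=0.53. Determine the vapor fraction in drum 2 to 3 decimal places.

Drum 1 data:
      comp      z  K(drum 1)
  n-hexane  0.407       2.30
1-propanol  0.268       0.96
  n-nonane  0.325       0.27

V/F (drum 2) = 0.873

Drum 1:
Material balance + equilibrium reduce to Σ zᵢ(Kᵢ−1)/(1+ψ₁(Kᵢ−1)) = 0.
Check two-phase: ΣzᵢKᵢ = 1.281 > 1 and Σzᵢ/Kᵢ = 1.660 > 1, so g(0) = 0.281 > 0 and g(1) = -0.660 < 0.
Newton iteration, ψ₁⁰ = 0.62:
  ψ₁ = 0.620: g = -0.1514, g' = -0.789 → ψ₁ = 0.428
  ψ₁ = 0.428: g = -0.0161, g' = -0.651 → ψ₁ = 0.403
Converged at ψ₁ = 0.403.
Drum-1 compositions:
  n-hexane: x = 0.267, y = 0.614
  1-propanol: x = 0.272, y = 0.261
  n-nonane: x = 0.461, y = 0.124
Drum-2 feed = drum-1 liquid: z₂ = (0.2670, 0.2724, 0.4606).
Drum 2:
Let ψ₂ = V/F and solve Σ zᵢ(Kᵢ−1)/(1+ψ₂(Kᵢ−1)) = 0.
g(0) = ΣzᵢKᵢ − 1 = 0.969 and g(1) = 1 − Σzᵢ/Kᵢ = -0.072, so a root lies in (0, 1).
Iterate (Newton) starting at ψ₂ = 0.5:
  ψ₂ = 0.500: g = 0.2257, g' = -0.712 → ψ₂ = 0.817
  ψ₂ = 0.817: g = 0.0317, g' = -0.561 → ψ₂ = 0.873
Converged at ψ₂ = 0.873.
  n-hexane: x = 0.065, y = 0.296
  1-propanol: x = 0.153, y = 0.290
  n-nonane: x = 0.781, y = 0.414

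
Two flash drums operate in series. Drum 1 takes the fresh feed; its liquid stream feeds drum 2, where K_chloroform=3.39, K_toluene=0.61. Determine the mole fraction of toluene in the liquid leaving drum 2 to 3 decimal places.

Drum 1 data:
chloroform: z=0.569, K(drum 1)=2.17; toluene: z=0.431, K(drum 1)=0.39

Drum 1:
Rachford–Rice: g(ψ₁) = Σ zᵢ(Kᵢ−1)/(1+ψ₁(Kᵢ−1)) = 0.
Check two-phase: ΣzᵢKᵢ = 1.403 > 1 and Σzᵢ/Kᵢ = 1.367 > 1, so g(0) = 0.403 > 0 and g(1) = -0.367 < 0.
Newton iteration, ψ₁⁰ = 0.5:
  ψ₁ = 0.500: g = 0.0417, g' = -0.642 → ψ₁ = 0.565
  ψ₁ = 0.565: g = -0.0004, g' = -0.656 → ψ₁ = 0.564
Converged at ψ₁ = 0.564.
Drum-1 compositions:
  chloroform: x = 0.343, y = 0.744
  toluene: x = 0.657, y = 0.256
Drum-2 feed = drum-1 liquid: z₂ = (0.3427, 0.6573).
Drum 2:
Let ψ₂ = V/F and solve Σ zᵢ(Kᵢ−1)/(1+ψ₂(Kᵢ−1)) = 0.
Check two-phase: ΣzᵢKᵢ = 1.563 > 1 and Σzᵢ/Kᵢ = 1.179 > 1, so g(0) = 0.563 > 0 and g(1) = -0.179 < 0.
Newton–Raphson from ψ₂ = 0.61:
  ψ₂ = 0.610: g = -0.0031, g' = -0.496 → ψ₂ = 0.604
Converged at ψ₂ = 0.604.
  chloroform: x = 0.140, y = 0.476
  toluene: x = 0.860, y = 0.524

x_toluene (drum 2) = 0.860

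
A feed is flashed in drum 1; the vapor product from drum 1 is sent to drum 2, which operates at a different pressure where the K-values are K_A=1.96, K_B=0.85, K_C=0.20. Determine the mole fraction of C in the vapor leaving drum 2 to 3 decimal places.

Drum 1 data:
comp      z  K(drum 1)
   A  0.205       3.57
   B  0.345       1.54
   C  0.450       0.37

y_C (drum 2) = 0.054

Drum 1:
Rachford–Rice: g(ψ₁) = Σ zᵢ(Kᵢ−1)/(1+ψ₁(Kᵢ−1)) = 0.
g(0) = ΣzᵢKᵢ − 1 = 0.430 and g(1) = 1 − Σzᵢ/Kᵢ = -0.498, so a root lies in (0, 1).
Iterate (Newton) starting at ψ₁ = 0.5:
  ψ₁ = 0.500: g = -0.0366, g' = -0.702 → ψ₁ = 0.448
Converged at ψ₁ = 0.448.
Drum-1 compositions:
  A: x = 0.095, y = 0.340
  B: x = 0.278, y = 0.428
  C: x = 0.627, y = 0.232
Drum-2 feed = drum-1 vapor: z₂ = (0.3402, 0.4278, 0.2319).
Drum 2:
Material balance + equilibrium reduce to Σ zᵢ(Kᵢ−1)/(1+ψ₂(Kᵢ−1)) = 0.
Check two-phase: ΣzᵢKᵢ = 1.077 > 1 and Σzᵢ/Kᵢ = 1.837 > 1, so g(0) = 0.077 > 0 and g(1) = -0.837 < 0.
Iterate (Newton) starting at ψ₂ = 0.7:
  ψ₂ = 0.700: g = -0.2981, g' = -0.891 → ψ₂ = 0.365
  ψ₂ = 0.365: g = -0.0883, g' = -0.479 → ψ₂ = 0.181
  ψ₂ = 0.181: g = -0.0047, g' = -0.441 → ψ₂ = 0.170
Converged at ψ₂ = 0.170.
  A: x = 0.292, y = 0.573
  B: x = 0.439, y = 0.373
  C: x = 0.269, y = 0.054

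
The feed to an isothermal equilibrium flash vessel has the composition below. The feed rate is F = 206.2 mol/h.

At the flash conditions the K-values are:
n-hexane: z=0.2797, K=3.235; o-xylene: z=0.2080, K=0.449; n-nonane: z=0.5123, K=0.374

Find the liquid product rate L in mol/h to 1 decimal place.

Iterate (Newton) starting at V/F = 0.5:
  V/F = 0.5000: g = -0.32978, g' = -0.8573 → V/F = 0.1153
  V/F = 0.1153: g = 0.02900, g' = -1.1885 → V/F = 0.1397
  V/F = 0.1397: g = 0.00077, g' = -1.1266 → V/F = 0.1404
Converged at V/F = 0.1404.
Then V = V/F·F = 0.1404·206.2 = 29.0 mol/h and L = F − V = 177.2 mol/h.

L = 177.2 mol/h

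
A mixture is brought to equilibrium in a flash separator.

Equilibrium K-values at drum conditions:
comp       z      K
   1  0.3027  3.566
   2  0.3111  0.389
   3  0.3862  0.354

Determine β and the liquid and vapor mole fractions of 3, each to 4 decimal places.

Material balance + equilibrium reduce to Σ zᵢ(Kᵢ−1)/(1+β(Kᵢ−1)) = 0.
Check two-phase: ΣzᵢKᵢ = 1.3372 > 1 and Σzᵢ/Kᵢ = 1.9756 > 1, so g(0) = 0.3372 > 0 and g(1) = -0.9756 < 0.
Newton–Raphson from β = 0.58:
  β = 0.5800: g = -0.38124, g' = -1.0127 → β = 0.2035
  β = 0.2035: g = 0.00590, g' = -1.2252 → β = 0.2084
Converged at β = 0.2084.
Compositions from xᵢ = zᵢ/(1+β(Kᵢ−1)), yᵢ = Kᵢxᵢ:
  1: x = 0.1972, y = 0.7033
  2: x = 0.3565, y = 0.1387
  3: x = 0.4463, y = 0.1580

β = 0.2084, x_3 = 0.4463, y_3 = 0.1580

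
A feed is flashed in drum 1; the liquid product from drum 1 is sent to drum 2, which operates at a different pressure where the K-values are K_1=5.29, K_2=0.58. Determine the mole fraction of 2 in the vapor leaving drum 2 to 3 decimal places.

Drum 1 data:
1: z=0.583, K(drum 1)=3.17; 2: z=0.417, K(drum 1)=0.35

y_2 (drum 2) = 0.528

Drum 1:
Rachford–Rice: g(ψ₁) = Σ zᵢ(Kᵢ−1)/(1+ψ₁(Kᵢ−1)) = 0.
Feasibility: ΣzᵢKᵢ = 1.994, Σzᵢ/Kᵢ = 1.375 — both > 1, two phases present.
Binary case is linear: z₁(K₁−1)(1+ψ₁(K₂−1)) + z₂(K₂−1)(1+ψ₁(K₁−1)) = 0
⇒ ψ₁ = [z₁(K₁−1)+z₂(K₂−1)] / [−(K₁−1)(K₂−1)] = 0.9941/1.4105 = 0.705
Drum-1 compositions:
  1: x = 0.230, y = 0.731
  2: x = 0.770, y = 0.269
Drum-2 feed = drum-1 liquid: z₂ = (0.2305, 0.7695).
Drum 2:
Binary case is linear: z₁(K₁−1)(1+ψ₂(K₂−1)) + z₂(K₂−1)(1+ψ₂(K₁−1)) = 0
⇒ ψ₂ = [z₁(K₁−1)+z₂(K₂−1)] / [−(K₁−1)(K₂−1)] = 0.6656/1.8018 = 0.369
  1: x = 0.089, y = 0.472
  2: x = 0.911, y = 0.528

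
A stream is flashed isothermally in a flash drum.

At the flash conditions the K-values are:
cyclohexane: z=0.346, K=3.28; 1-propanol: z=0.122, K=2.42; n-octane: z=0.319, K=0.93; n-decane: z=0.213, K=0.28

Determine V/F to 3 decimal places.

Newton iteration, V/F⁰ = 0.69:
  V/F = 0.690: g = 0.0658, g' = -0.772 → V/F = 0.775
  V/F = 0.775: g = -0.0032, g' = -0.858 → V/F = 0.772
  V/F = 0.772: g = -0.0000, g' = -0.853 → V/F = 0.771
Converged at V/F = 0.771.

V/F = 0.771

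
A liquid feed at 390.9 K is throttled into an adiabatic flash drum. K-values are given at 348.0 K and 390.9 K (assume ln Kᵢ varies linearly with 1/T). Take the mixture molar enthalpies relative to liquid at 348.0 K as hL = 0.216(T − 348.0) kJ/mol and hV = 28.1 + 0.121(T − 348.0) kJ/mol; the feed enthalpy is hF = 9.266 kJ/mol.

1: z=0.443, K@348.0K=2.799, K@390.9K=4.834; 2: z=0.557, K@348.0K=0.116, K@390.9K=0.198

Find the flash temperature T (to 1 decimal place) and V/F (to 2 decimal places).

Adiabatic flash: solve Rachford–Rice at each trial T, then check hF = ψ·hV(T) + (1−ψ)·hL(T).
  T = 348.0 K: K = (2.799, 0.116), RR gives ψ = 0.192, H_out = 5.382 kJ/mol
  T = 390.9 K: K = (4.834, 0.198), RR gives ψ = 0.407, H_out = 19.047 kJ/mol
  T = 369.4 K: K = (3.735, 0.154), RR gives ψ = 0.320, H_out = 12.960 kJ/mol
  T = 358.7 K: K = (3.247, 0.134), RR gives ψ = 0.264, H_out = 9.455 kJ/mol
  T = 353.4 K: K = (3.020, 0.125), RR gives ψ = 0.231, H_out = 7.527 kJ/mol
  T = 356.0 K: K = (3.130, 0.129), RR gives ψ = 0.247, H_out = 8.492 kJ/mol
  T = 357.4 K: K = (3.191, 0.132), RR gives ψ = 0.256, H_out = 8.996 kJ/mol
Linear interpolation between T = 357.4 (H_out = 8.996) and T = 358.7 (H_out = 9.455) on hF = 9.266 gives T ≈ 358.2 K, at which ψ = 0.26.

T = 358.2 K, V/F = 0.26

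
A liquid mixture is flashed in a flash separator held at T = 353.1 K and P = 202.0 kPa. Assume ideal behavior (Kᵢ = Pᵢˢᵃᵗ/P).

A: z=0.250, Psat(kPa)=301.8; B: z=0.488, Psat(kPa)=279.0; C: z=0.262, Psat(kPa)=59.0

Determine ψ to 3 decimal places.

Raoult's law: Kᵢ = Pᵢˢᵃᵗ/P = Pᵢˢᵃᵗ/202.0.
  K_A = 301.8/202.0 = 1.49406, K_B = 279.0/202.0 = 1.38119, K_C = 59.0/202.0 = 0.29208
Let ψ = V/F and solve Σ zᵢ(Kᵢ−1)/(1+ψ(Kᵢ−1)) = 0.
Feasibility: ΣzᵢKᵢ = 1.124, Σzᵢ/Kᵢ = 1.418 — both > 1, two phases present.
Iterate (Newton) starting at ψ = 0.5:
  ψ = 0.500: g = -0.0318, g' = -0.404 → ψ = 0.421
  ψ = 0.421: g = -0.0018, g' = -0.361 → ψ = 0.416
Converged at ψ = 0.416.

ψ = 0.416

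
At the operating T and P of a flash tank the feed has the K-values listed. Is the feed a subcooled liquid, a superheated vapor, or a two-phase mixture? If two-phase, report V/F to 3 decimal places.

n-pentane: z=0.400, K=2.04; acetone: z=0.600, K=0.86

ΣzᵢKᵢ = 1.332; Σzᵢ/Kᵢ = 0.894.
Since Σzᵢ/Kᵢ < 1 the mixture is above its dew point — single vapor phase.

superheated vapor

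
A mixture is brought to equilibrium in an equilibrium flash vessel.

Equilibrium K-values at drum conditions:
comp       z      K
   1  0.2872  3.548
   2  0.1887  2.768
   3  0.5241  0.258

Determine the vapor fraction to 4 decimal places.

Rachford–Rice: g(ψ) = Σ zᵢ(Kᵢ−1)/(1+ψ(Kᵢ−1)) = 0.
g(0) = ΣzᵢKᵢ − 1 = 0.6765 and g(1) = 1 − Σzᵢ/Kᵢ = -1.1805, so a root lies in (0, 1).
Newton–Raphson from ψ = 0.33:
  ψ = 0.3300: g = 0.09324, g' = -1.2915 → ψ = 0.4022
  ψ = 0.4022: g = 0.00209, g' = -1.2425 → ψ = 0.4039
Converged at ψ = 0.4039.

ψ = 0.4039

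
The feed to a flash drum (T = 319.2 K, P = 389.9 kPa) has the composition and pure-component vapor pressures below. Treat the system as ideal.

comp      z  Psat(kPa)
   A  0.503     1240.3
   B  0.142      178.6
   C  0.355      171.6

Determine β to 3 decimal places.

β = 0.679

Raoult's law: Kᵢ = Pᵢˢᵃᵗ/P = Pᵢˢᵃᵗ/389.9.
  K_A = 1240.3/389.9 = 3.18107, K_B = 178.6/389.9 = 0.45807, K_C = 171.6/389.9 = 0.44011
Rachford–Rice: g(β) = Σ zᵢ(Kᵢ−1)/(1+β(Kᵢ−1)) = 0.
Check two-phase: ΣzᵢKᵢ = 1.821 > 1 and Σzᵢ/Kᵢ = 1.275 > 1, so g(0) = 0.821 > 0 and g(1) = -0.275 < 0.
Iterate (Newton) starting at β = 0.53:
  β = 0.530: g = 0.1183, g' = -0.822 → β = 0.674
  β = 0.674: g = 0.0038, g' = -0.783 → β = 0.679
Converged at β = 0.679.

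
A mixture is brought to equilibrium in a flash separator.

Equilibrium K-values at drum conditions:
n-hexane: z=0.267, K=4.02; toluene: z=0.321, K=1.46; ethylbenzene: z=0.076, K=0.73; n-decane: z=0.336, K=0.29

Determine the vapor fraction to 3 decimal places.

ψ = 0.556

Material balance + equilibrium reduce to Σ zᵢ(Kᵢ−1)/(1+ψ(Kᵢ−1)) = 0.
Feasibility: ΣzᵢKᵢ = 1.695, Σzᵢ/Kᵢ = 1.549 — both > 1, two phases present.
Iterate (Newton) starting at ψ = 0.4:
  ψ = 0.400: g = 0.1337, g' = -0.885 → ψ = 0.551
  ψ = 0.551: g = 0.0045, g' = -0.851 → ψ = 0.556
Converged at ψ = 0.556.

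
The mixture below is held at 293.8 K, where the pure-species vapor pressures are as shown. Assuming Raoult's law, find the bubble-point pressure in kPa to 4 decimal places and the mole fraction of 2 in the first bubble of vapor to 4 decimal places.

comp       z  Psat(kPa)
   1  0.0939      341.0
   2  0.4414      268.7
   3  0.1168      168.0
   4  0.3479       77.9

Pbub = 197.3479 kPa, y_2 = 0.6010

At the bubble point ψ → 0, so ΣzᵢKᵢ = 1 with Kᵢ = Pᵢˢᵃᵗ/P ⇒ P = ΣzᵢPᵢˢᵃᵗ.
P = 0.0939·341.0 + 0.4414·268.7 + 0.1168·168.0 + 0.3479·77.9 = 197.3479 kPa
yᵢ = zᵢPᵢˢᵃᵗ/P ⇒ y_2 = 0.4414·268.7/197.3479 = 0.6010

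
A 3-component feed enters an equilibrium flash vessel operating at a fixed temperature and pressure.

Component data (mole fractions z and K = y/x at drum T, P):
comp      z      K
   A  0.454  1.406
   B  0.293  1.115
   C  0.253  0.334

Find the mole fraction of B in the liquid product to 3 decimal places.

Material balance + equilibrium reduce to Σ zᵢ(Kᵢ−1)/(1+β(Kᵢ−1)) = 0.
Check two-phase: ΣzᵢKᵢ = 1.050 > 1 and Σzᵢ/Kᵢ = 1.343 > 1, so g(0) = 0.050 > 0 and g(1) = -0.343 < 0.
Newton–Raphson from β = 0.39:
  β = 0.390: g = -0.0362, g' = -0.264 → β = 0.253
  β = 0.253: g = -0.0027, g' = -0.227 → β = 0.241
Converged at β = 0.241.
Compositions from xᵢ = zᵢ/(1+β(Kᵢ−1)), yᵢ = Kᵢxᵢ:
  A: x = 0.414, y = 0.581
  B: x = 0.285, y = 0.318
  C: x = 0.301, y = 0.101

x_B = 0.285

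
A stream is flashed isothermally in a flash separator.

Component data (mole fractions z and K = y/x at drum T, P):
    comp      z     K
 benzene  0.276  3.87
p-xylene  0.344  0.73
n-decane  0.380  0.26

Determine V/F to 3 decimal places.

V/F = 0.265

Material balance + equilibrium reduce to Σ zᵢ(Kᵢ−1)/(1+V/F(Kᵢ−1)) = 0.
Check two-phase: ΣzᵢKᵢ = 1.418 > 1 and Σzᵢ/Kᵢ = 2.004 > 1, so g(0) = 0.418 > 0 and g(1) = -1.004 < 0.
Iterate (Newton) starting at V/F = 0.68:
  V/F = 0.680: g = -0.4114, g' = -1.142 → V/F = 0.320
  V/F = 0.320: g = -0.0568, g' = -1.005 → V/F = 0.263
  V/F = 0.263: g = 0.0022, g' = -1.088 → V/F = 0.265
Converged at V/F = 0.265.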